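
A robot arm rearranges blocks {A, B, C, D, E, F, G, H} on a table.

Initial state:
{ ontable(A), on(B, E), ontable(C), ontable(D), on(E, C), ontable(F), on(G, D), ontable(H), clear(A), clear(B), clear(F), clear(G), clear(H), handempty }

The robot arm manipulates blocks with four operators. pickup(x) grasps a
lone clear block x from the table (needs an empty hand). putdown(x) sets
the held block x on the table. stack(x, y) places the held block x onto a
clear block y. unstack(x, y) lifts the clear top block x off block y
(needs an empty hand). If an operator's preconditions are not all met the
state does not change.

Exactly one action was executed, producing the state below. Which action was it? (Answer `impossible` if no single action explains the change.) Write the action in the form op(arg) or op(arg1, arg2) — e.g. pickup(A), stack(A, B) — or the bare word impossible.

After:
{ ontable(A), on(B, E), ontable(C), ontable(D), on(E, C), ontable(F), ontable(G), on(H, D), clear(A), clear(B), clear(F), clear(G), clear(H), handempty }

impossible

target: towers=[A; C/E/B; D/H; F; G] holding=-
     unstack(G, D) → towers=[A; C/E/B; D; F; H] holding=G
         pickup(A) → towers=[C/E/B; D/G; F; H] holding=A
         pickup(H) → towers=[A; C/E/B; D/G; F] holding=H
     unstack(B, E) → towers=[A; C/E; D/G; F; H] holding=B
         pickup(F) → towers=[A; C/E/B; D/G; H] holding=F
none of the 5 applicable actions match → impossible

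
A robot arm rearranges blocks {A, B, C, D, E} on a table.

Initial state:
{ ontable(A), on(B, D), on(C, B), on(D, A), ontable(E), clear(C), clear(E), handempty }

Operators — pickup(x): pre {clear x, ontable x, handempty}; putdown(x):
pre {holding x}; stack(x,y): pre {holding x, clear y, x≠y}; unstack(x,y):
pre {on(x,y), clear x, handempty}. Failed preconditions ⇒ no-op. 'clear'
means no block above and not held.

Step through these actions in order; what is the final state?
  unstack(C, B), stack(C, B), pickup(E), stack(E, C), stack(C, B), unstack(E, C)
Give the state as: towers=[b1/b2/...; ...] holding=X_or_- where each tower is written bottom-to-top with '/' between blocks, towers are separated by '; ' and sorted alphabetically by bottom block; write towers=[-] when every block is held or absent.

towers=[A/D/B/C] holding=E

step 1 (unstack(C, B)): towers=[A/D/B; E] holding=C
step 2 (stack(C, B)): towers=[A/D/B/C; E] holding=-
step 3 (pickup(E)): towers=[A/D/B/C] holding=E
step 4 (stack(E, C)): towers=[A/D/B/C/E] holding=-
step 5 (stack(C, B)) [no-op]: towers=[A/D/B/C/E] holding=-
step 6 (unstack(E, C)): towers=[A/D/B/C] holding=E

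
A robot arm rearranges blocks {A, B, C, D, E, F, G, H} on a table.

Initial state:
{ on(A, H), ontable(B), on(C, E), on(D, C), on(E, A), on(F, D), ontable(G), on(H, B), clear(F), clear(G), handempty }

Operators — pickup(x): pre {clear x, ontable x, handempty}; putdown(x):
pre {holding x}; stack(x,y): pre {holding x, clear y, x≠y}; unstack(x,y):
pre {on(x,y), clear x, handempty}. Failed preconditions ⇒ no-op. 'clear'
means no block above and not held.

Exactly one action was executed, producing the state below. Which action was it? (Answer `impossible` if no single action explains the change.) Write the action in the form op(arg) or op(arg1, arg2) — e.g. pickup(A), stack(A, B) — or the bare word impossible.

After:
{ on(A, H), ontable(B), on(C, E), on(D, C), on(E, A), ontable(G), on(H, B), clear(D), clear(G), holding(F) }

unstack(F, D)

target: towers=[B/H/A/E/C/D; G] holding=F
         pickup(G) → towers=[B/H/A/E/C/D/F] holding=G
     unstack(F, D) → towers=[B/H/A/E/C/D; G] holding=F  ← match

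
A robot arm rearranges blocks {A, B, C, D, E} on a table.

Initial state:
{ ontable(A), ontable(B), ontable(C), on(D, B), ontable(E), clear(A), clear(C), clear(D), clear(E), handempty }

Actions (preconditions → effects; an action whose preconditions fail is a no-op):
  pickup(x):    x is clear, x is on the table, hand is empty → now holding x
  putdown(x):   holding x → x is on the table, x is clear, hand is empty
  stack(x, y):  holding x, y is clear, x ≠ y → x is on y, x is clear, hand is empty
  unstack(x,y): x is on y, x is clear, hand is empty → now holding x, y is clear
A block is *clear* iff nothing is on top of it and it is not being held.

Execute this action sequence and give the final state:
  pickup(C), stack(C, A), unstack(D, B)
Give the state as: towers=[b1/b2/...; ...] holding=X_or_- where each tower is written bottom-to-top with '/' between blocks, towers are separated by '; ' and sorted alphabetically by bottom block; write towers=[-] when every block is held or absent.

step 1 (pickup(C)): towers=[A; B/D; E] holding=C
step 2 (stack(C, A)): towers=[A/C; B/D; E] holding=-
step 3 (unstack(D, B)): towers=[A/C; B; E] holding=D

towers=[A/C; B; E] holding=D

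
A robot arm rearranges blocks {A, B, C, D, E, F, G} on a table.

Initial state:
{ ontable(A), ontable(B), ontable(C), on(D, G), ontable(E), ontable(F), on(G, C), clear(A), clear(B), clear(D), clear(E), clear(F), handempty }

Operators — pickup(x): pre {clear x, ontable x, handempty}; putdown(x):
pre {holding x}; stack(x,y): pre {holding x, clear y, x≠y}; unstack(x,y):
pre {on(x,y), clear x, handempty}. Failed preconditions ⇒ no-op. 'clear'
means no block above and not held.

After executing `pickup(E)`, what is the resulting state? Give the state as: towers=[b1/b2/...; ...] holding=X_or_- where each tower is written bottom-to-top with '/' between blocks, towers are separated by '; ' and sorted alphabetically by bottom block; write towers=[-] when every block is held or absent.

before: towers=[A; B; C/G/D; E; F] holding=-
pre[pickup(E)]: clear(E) yes, ontable(E) yes, handempty yes
all met → apply pickup(E)
after:  towers=[A; B; C/G/D; F] holding=E

towers=[A; B; C/G/D; F] holding=E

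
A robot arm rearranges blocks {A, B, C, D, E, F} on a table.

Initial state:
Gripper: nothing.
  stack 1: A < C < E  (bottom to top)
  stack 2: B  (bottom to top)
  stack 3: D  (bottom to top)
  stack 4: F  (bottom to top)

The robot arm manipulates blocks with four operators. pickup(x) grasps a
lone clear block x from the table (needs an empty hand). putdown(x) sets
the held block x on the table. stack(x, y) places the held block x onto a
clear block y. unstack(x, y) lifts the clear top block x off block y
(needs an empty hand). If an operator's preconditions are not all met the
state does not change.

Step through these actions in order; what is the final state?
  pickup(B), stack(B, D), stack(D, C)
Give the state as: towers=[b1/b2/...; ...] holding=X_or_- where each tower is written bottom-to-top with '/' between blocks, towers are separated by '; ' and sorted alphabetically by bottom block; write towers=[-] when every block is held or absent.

towers=[A/C/E; D/B; F] holding=-

step 1 (pickup(B)): towers=[A/C/E; D; F] holding=B
step 2 (stack(B, D)): towers=[A/C/E; D/B; F] holding=-
step 3 (stack(D, C)) [no-op]: towers=[A/C/E; D/B; F] holding=-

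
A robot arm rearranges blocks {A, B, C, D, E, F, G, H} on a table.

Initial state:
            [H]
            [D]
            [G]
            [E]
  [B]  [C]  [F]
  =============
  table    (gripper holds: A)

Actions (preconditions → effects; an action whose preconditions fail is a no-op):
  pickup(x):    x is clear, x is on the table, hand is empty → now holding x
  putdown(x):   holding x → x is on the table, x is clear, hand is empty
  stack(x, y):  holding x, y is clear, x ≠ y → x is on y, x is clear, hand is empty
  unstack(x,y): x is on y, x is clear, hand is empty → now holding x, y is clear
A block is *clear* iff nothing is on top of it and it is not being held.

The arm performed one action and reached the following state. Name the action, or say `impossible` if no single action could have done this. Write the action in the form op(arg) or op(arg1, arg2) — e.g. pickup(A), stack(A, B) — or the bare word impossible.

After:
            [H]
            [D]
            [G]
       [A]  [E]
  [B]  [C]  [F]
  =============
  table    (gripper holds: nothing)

target: towers=[B; C/A; F/E/G/D/H] holding=-
        putdown(A) → towers=[A; B; C; F/E/G/D/H] holding=-
       stack(A, H) → towers=[B; C; F/E/G/D/H/A] holding=-
       stack(A, B) → towers=[B/A; C; F/E/G/D/H] holding=-
       stack(A, C) → towers=[B; C/A; F/E/G/D/H] holding=-  ← match

stack(A, C)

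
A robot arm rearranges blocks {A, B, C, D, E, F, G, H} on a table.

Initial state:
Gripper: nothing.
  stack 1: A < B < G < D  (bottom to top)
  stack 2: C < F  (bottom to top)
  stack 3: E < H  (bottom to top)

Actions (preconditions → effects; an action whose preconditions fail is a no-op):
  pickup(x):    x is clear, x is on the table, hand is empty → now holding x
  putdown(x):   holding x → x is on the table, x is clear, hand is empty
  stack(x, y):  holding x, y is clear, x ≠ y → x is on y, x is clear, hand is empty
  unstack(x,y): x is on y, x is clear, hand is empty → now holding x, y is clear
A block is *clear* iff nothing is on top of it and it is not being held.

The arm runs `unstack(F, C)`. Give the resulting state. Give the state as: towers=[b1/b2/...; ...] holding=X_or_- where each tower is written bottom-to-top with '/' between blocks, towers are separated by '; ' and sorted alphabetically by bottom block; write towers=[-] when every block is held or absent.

towers=[A/B/G/D; C; E/H] holding=F

before: towers=[A/B/G/D; C/F; E/H] holding=-
pre[unstack(F, C)]: on(F,C) yes, clear(F) yes, handempty yes
all met → apply unstack(F, C)
after:  towers=[A/B/G/D; C; E/H] holding=F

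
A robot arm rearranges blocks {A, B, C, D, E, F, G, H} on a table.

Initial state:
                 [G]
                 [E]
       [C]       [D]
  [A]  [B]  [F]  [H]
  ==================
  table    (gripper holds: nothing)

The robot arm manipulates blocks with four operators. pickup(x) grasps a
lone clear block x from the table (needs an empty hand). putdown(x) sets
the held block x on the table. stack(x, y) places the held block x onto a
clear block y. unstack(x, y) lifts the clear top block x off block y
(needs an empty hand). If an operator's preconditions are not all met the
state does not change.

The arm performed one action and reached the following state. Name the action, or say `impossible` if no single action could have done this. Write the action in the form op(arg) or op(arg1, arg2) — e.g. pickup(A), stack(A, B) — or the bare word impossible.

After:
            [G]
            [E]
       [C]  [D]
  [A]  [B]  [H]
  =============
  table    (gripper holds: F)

target: towers=[A; B/C; H/D/E/G] holding=F
     unstack(G, E) → towers=[A; B/C; F; H/D/E] holding=G
         pickup(A) → towers=[B/C; F; H/D/E/G] holding=A
         pickup(F) → towers=[A; B/C; H/D/E/G] holding=F  ← match
     unstack(C, B) → towers=[A; B; F; H/D/E/G] holding=C

pickup(F)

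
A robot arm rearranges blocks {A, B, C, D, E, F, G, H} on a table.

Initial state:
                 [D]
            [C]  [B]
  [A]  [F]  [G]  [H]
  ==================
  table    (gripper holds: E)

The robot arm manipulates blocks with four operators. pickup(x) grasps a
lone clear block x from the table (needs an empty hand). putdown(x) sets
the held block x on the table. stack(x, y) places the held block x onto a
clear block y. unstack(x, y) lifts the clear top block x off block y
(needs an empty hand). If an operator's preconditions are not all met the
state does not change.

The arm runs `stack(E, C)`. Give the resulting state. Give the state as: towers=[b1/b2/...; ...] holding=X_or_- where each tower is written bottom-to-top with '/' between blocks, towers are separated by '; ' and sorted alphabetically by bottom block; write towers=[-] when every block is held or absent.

towers=[A; F; G/C/E; H/B/D] holding=-

before: towers=[A; F; G/C; H/B/D] holding=E
pre[stack(E, C)]: holding(E) yes, clear(C) yes, E≠C yes
all met → apply stack(E, C)
after:  towers=[A; F; G/C/E; H/B/D] holding=-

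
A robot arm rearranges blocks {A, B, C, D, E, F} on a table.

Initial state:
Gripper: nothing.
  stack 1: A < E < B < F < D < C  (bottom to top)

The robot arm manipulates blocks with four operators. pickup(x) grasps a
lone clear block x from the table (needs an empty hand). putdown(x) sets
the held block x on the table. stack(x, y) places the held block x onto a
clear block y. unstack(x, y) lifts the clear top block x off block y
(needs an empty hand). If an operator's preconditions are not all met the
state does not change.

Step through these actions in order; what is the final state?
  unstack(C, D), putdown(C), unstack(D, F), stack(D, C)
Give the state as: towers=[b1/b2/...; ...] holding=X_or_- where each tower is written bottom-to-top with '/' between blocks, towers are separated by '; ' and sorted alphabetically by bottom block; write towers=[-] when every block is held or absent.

towers=[A/E/B/F; C/D] holding=-

step 1 (unstack(C, D)): towers=[A/E/B/F/D] holding=C
step 2 (putdown(C)): towers=[A/E/B/F/D; C] holding=-
step 3 (unstack(D, F)): towers=[A/E/B/F; C] holding=D
step 4 (stack(D, C)): towers=[A/E/B/F; C/D] holding=-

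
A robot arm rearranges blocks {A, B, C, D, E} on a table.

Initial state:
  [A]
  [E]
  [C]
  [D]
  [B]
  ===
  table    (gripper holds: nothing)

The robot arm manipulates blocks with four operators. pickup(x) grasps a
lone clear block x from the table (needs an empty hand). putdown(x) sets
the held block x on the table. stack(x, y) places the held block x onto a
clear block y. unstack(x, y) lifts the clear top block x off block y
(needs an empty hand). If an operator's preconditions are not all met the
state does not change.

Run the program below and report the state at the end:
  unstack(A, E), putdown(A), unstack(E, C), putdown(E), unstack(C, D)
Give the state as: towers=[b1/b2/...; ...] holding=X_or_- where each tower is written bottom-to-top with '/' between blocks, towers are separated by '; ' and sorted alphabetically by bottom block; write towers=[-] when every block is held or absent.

towers=[A; B/D; E] holding=C

step 1 (unstack(A, E)): towers=[B/D/C/E] holding=A
step 2 (putdown(A)): towers=[A; B/D/C/E] holding=-
step 3 (unstack(E, C)): towers=[A; B/D/C] holding=E
step 4 (putdown(E)): towers=[A; B/D/C; E] holding=-
step 5 (unstack(C, D)): towers=[A; B/D; E] holding=C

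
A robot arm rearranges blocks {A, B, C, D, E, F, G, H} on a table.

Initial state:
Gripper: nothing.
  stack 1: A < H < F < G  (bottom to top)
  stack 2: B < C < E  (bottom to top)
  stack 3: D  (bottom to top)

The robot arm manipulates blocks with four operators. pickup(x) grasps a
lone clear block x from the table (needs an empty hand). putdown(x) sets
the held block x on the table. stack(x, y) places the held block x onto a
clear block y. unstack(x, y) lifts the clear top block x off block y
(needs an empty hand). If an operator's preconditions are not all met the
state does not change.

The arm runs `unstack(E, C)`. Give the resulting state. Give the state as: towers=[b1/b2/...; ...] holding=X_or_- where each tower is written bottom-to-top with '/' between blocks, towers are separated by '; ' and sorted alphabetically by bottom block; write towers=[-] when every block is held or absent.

before: towers=[A/H/F/G; B/C/E; D] holding=-
pre[unstack(E, C)]: on(E,C) ok, clear(E) ok, handempty ok
all met → apply unstack(E, C)
after:  towers=[A/H/F/G; B/C; D] holding=E

towers=[A/H/F/G; B/C; D] holding=E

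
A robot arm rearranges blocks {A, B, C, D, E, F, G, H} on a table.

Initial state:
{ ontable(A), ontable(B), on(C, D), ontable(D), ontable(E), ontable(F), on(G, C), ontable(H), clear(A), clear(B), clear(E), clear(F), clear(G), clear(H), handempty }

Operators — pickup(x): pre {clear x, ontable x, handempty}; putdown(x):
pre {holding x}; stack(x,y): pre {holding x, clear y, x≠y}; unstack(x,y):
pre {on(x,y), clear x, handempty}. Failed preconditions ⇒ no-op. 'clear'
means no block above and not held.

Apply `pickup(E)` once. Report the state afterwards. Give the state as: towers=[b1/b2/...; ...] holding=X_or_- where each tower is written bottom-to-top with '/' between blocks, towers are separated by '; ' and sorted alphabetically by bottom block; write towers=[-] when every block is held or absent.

towers=[A; B; D/C/G; F; H] holding=E

before: towers=[A; B; D/C/G; E; F; H] holding=-
pre[pickup(E)]: clear(E) ok, ontable(E) ok, handempty ok
all met → apply pickup(E)
after:  towers=[A; B; D/C/G; F; H] holding=E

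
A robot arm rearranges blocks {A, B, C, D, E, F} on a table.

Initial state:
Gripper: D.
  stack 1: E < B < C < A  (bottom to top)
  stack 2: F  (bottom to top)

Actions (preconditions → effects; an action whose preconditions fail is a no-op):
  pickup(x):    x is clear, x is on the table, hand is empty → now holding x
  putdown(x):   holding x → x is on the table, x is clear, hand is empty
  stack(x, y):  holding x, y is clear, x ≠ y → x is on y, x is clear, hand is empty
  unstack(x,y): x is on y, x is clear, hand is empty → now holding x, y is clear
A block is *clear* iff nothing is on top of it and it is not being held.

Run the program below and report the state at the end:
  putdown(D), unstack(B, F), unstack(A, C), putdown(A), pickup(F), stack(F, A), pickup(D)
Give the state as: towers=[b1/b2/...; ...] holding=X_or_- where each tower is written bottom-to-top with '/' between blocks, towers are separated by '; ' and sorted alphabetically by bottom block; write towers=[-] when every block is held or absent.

step 1 (putdown(D)): towers=[D; E/B/C/A; F] holding=-
step 2 (unstack(B, F)) [no-op]: towers=[D; E/B/C/A; F] holding=-
step 3 (unstack(A, C)): towers=[D; E/B/C; F] holding=A
step 4 (putdown(A)): towers=[A; D; E/B/C; F] holding=-
step 5 (pickup(F)): towers=[A; D; E/B/C] holding=F
step 6 (stack(F, A)): towers=[A/F; D; E/B/C] holding=-
step 7 (pickup(D)): towers=[A/F; E/B/C] holding=D

towers=[A/F; E/B/C] holding=D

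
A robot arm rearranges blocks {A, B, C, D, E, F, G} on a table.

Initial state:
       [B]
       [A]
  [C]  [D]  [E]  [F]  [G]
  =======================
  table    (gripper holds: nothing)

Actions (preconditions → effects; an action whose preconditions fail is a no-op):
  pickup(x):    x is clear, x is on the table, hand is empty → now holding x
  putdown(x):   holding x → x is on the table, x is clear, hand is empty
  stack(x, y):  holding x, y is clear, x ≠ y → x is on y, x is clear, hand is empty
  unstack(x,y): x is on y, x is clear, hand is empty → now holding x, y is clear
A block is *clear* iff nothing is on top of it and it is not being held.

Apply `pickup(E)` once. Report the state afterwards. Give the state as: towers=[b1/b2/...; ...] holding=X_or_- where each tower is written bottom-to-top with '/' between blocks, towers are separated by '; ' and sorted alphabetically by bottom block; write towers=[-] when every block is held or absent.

towers=[C; D/A/B; F; G] holding=E

before: towers=[C; D/A/B; E; F; G] holding=-
pre[pickup(E)]: clear(E) ✓, ontable(E) ✓, handempty ✓
all met → apply pickup(E)
after:  towers=[C; D/A/B; F; G] holding=E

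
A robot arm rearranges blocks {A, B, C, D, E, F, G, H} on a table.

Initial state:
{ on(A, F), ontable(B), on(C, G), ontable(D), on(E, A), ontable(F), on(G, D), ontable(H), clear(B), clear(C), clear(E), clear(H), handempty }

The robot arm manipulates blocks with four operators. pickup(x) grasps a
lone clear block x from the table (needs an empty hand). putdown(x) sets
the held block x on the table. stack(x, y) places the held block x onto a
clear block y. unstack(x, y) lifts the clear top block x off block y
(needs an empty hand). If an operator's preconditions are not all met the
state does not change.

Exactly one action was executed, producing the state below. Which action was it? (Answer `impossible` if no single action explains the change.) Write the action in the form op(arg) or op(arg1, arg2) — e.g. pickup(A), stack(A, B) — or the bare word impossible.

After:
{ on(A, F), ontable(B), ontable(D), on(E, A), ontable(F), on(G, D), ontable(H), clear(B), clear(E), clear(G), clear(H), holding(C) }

target: towers=[B; D/G; F/A/E; H] holding=C
     unstack(E, A) → towers=[B; D/G/C; F/A; H] holding=E
         pickup(H) → towers=[B; D/G/C; F/A/E] holding=H
         pickup(B) → towers=[D/G/C; F/A/E; H] holding=B
     unstack(C, G) → towers=[B; D/G; F/A/E; H] holding=C  ← match

unstack(C, G)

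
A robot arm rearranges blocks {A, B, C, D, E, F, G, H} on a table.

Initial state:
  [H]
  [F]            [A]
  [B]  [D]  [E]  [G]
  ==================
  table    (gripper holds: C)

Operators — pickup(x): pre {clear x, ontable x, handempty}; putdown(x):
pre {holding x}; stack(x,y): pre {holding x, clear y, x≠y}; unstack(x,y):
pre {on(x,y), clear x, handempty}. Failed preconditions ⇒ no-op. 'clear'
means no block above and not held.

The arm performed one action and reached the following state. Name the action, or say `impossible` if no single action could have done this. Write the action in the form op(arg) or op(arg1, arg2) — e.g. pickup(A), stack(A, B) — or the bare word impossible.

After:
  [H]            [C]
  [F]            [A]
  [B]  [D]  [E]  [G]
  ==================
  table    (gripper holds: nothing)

stack(C, A)

target: towers=[B/F/H; D; E; G/A/C] holding=-
        putdown(C) → towers=[B/F/H; C; D; E; G/A] holding=-
       stack(C, A) → towers=[B/F/H; D; E; G/A/C] holding=-  ← match
       stack(C, E) → towers=[B/F/H; D; E/C; G/A] holding=-
       stack(C, H) → towers=[B/F/H/C; D; E; G/A] holding=-
       stack(C, D) → towers=[B/F/H; D/C; E; G/A] holding=-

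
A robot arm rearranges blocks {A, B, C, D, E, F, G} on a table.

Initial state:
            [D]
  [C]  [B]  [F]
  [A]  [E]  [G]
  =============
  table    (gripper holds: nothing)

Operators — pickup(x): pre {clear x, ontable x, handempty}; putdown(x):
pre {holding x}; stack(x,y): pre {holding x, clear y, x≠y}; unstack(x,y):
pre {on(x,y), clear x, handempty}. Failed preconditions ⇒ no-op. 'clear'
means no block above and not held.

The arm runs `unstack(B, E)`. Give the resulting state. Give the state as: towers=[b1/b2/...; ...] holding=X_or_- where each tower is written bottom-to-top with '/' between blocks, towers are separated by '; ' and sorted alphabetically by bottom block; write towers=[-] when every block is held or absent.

towers=[A/C; E; G/F/D] holding=B

before: towers=[A/C; E/B; G/F/D] holding=-
pre[unstack(B, E)]: on(B,E) ok, clear(B) ok, handempty ok
all met → apply unstack(B, E)
after:  towers=[A/C; E; G/F/D] holding=B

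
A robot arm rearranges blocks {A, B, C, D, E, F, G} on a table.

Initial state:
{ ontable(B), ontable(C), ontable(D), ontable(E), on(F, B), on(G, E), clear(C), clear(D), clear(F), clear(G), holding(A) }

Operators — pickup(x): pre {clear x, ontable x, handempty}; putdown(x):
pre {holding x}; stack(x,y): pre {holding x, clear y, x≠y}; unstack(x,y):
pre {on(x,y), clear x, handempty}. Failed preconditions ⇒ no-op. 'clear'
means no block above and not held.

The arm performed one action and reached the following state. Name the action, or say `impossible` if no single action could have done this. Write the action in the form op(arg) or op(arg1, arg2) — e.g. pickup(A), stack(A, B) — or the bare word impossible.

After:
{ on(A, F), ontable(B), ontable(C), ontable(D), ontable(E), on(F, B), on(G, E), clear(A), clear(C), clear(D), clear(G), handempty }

target: towers=[B/F/A; C; D; E/G] holding=-
        putdown(A) → towers=[A; B/F; C; D; E/G] holding=-
       stack(A, F) → towers=[B/F/A; C; D; E/G] holding=-  ← match
       stack(A, G) → towers=[B/F; C; D; E/G/A] holding=-
       stack(A, D) → towers=[B/F; C; D/A; E/G] holding=-
       stack(A, C) → towers=[B/F; C/A; D; E/G] holding=-

stack(A, F)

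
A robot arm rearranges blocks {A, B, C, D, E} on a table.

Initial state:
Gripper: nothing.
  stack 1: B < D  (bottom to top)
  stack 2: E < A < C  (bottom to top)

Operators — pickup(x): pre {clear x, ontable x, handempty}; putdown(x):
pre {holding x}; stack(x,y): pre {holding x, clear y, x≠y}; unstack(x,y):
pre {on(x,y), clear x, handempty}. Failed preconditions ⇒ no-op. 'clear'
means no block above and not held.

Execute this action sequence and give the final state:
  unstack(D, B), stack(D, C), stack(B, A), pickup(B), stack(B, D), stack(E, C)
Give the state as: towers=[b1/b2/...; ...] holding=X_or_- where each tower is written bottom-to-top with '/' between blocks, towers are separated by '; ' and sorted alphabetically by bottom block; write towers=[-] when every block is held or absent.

step 1 (unstack(D, B)): towers=[B; E/A/C] holding=D
step 2 (stack(D, C)): towers=[B; E/A/C/D] holding=-
step 3 (stack(B, A)) [no-op]: towers=[B; E/A/C/D] holding=-
step 4 (pickup(B)): towers=[E/A/C/D] holding=B
step 5 (stack(B, D)): towers=[E/A/C/D/B] holding=-
step 6 (stack(E, C)) [no-op]: towers=[E/A/C/D/B] holding=-

towers=[E/A/C/D/B] holding=-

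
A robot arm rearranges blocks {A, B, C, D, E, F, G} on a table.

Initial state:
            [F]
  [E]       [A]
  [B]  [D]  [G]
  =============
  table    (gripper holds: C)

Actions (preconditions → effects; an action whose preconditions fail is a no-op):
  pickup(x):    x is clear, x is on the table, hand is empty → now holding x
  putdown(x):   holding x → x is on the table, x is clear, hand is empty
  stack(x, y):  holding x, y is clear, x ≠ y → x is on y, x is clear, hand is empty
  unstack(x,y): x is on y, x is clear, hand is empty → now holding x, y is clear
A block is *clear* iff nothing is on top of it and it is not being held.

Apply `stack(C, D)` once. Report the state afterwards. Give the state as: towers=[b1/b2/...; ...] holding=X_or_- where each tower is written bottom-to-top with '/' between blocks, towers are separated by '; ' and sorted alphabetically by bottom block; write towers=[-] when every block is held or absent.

towers=[B/E; D/C; G/A/F] holding=-

before: towers=[B/E; D; G/A/F] holding=C
pre[stack(C, D)]: holding(C) ✓, clear(D) ✓, C≠D ✓
all met → apply stack(C, D)
after:  towers=[B/E; D/C; G/A/F] holding=-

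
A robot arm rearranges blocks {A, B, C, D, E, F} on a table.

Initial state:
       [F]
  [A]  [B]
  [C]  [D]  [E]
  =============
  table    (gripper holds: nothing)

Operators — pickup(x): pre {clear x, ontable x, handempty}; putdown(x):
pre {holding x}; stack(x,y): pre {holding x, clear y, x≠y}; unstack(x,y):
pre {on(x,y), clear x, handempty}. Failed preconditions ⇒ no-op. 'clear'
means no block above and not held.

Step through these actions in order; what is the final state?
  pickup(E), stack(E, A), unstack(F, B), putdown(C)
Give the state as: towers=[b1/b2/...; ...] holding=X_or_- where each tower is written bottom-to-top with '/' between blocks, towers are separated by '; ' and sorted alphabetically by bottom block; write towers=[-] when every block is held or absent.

step 1 (pickup(E)): towers=[C/A; D/B/F] holding=E
step 2 (stack(E, A)): towers=[C/A/E; D/B/F] holding=-
step 3 (unstack(F, B)): towers=[C/A/E; D/B] holding=F
step 4 (putdown(C)) [no-op]: towers=[C/A/E; D/B] holding=F

towers=[C/A/E; D/B] holding=F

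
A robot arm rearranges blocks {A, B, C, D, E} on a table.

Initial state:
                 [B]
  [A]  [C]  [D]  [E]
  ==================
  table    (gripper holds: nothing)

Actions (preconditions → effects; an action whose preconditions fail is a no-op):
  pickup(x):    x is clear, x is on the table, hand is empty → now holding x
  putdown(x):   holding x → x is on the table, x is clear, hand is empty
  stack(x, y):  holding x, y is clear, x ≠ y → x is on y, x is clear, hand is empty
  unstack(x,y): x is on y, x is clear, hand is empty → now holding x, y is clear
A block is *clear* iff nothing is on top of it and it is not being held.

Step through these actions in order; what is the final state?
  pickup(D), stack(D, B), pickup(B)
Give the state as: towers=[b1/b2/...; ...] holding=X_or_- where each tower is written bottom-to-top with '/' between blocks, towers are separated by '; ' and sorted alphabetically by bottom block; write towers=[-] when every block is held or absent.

towers=[A; C; E/B/D] holding=-

step 1 (pickup(D)): towers=[A; C; E/B] holding=D
step 2 (stack(D, B)): towers=[A; C; E/B/D] holding=-
step 3 (pickup(B)) [no-op]: towers=[A; C; E/B/D] holding=-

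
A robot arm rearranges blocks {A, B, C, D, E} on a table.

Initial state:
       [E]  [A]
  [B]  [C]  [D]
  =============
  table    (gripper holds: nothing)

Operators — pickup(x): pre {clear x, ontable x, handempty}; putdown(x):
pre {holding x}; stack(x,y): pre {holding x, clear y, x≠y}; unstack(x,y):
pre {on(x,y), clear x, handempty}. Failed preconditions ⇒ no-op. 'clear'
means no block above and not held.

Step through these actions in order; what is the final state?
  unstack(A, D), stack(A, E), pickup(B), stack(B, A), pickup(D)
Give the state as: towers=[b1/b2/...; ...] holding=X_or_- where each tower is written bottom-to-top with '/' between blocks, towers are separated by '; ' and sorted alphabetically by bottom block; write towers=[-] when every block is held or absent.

towers=[C/E/A/B] holding=D

step 1 (unstack(A, D)): towers=[B; C/E; D] holding=A
step 2 (stack(A, E)): towers=[B; C/E/A; D] holding=-
step 3 (pickup(B)): towers=[C/E/A; D] holding=B
step 4 (stack(B, A)): towers=[C/E/A/B; D] holding=-
step 5 (pickup(D)): towers=[C/E/A/B] holding=D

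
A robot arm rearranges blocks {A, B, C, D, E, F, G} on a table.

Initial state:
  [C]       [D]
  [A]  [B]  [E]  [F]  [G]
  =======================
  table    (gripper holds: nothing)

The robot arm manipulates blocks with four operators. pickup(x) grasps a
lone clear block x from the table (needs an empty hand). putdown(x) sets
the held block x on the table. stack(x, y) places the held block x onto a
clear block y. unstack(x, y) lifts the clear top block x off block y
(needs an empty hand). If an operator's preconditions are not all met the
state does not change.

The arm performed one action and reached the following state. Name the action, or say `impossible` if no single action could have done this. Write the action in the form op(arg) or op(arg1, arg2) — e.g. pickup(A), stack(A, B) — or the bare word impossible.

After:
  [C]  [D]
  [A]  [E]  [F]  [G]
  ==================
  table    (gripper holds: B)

target: towers=[A/C; E/D; F; G] holding=B
         pickup(B) → towers=[A/C; E/D; F; G] holding=B  ← match
         pickup(F) → towers=[A/C; B; E/D; G] holding=F
         pickup(G) → towers=[A/C; B; E/D; F] holding=G
     unstack(D, E) → towers=[A/C; B; E; F; G] holding=D
     unstack(C, A) → towers=[A; B; E/D; F; G] holding=C

pickup(B)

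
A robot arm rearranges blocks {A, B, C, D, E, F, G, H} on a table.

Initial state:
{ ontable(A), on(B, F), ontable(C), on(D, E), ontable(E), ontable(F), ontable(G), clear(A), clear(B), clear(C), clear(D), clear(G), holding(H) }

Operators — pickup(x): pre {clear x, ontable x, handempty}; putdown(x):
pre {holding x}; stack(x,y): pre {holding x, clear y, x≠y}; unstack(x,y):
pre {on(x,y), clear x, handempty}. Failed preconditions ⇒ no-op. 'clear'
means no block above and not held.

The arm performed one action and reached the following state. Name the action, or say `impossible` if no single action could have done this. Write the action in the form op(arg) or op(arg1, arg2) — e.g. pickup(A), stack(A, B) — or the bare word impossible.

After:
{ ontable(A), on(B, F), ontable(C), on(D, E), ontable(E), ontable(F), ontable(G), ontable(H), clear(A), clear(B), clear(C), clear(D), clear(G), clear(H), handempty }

target: towers=[A; C; E/D; F/B; G; H] holding=-
        putdown(H) → towers=[A; C; E/D; F/B; G; H] holding=-  ← match
       stack(H, G) → towers=[A; C; E/D; F/B; G/H] holding=-
       stack(H, A) → towers=[A/H; C; E/D; F/B; G] holding=-
       stack(H, B) → towers=[A; C; E/D; F/B/H; G] holding=-
       stack(H, D) → towers=[A; C; E/D/H; F/B; G] holding=-
       stack(H, C) → towers=[A; C/H; E/D; F/B; G] holding=-

putdown(H)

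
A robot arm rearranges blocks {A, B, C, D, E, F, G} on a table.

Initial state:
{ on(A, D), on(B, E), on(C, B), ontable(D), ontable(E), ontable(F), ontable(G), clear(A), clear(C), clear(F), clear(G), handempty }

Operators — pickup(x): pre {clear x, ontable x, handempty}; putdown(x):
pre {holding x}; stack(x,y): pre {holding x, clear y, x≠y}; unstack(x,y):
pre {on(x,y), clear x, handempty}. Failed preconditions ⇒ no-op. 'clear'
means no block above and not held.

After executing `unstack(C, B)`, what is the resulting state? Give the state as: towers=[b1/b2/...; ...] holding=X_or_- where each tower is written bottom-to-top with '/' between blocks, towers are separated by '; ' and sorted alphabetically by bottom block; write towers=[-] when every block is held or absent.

before: towers=[D/A; E/B/C; F; G] holding=-
pre[unstack(C, B)]: on(C,B) yes, clear(C) yes, handempty yes
all met → apply unstack(C, B)
after:  towers=[D/A; E/B; F; G] holding=C

towers=[D/A; E/B; F; G] holding=C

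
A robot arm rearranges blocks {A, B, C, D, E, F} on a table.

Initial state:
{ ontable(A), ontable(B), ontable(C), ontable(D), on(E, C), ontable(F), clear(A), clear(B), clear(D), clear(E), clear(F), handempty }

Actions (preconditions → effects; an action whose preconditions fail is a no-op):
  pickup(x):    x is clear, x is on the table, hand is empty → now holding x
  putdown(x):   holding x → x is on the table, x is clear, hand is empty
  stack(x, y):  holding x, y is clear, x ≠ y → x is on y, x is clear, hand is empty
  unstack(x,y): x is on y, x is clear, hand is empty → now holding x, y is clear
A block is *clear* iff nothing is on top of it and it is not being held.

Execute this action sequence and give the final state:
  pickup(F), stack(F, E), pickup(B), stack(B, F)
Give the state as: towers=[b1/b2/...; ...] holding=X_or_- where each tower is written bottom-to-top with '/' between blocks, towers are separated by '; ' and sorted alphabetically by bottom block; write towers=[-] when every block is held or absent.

towers=[A; C/E/F/B; D] holding=-

step 1 (pickup(F)): towers=[A; B; C/E; D] holding=F
step 2 (stack(F, E)): towers=[A; B; C/E/F; D] holding=-
step 3 (pickup(B)): towers=[A; C/E/F; D] holding=B
step 4 (stack(B, F)): towers=[A; C/E/F/B; D] holding=-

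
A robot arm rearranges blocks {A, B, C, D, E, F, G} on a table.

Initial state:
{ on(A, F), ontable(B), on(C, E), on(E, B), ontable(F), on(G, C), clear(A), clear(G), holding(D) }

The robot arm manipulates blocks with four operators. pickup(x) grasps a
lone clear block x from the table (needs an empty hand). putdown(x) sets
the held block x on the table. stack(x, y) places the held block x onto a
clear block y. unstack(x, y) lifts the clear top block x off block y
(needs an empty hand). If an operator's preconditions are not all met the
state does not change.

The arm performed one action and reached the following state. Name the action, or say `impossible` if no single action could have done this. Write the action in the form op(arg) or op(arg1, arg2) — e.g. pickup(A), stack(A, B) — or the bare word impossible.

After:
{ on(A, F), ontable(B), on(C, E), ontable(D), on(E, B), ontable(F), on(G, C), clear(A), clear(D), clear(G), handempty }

target: towers=[B/E/C/G; D; F/A] holding=-
        putdown(D) → towers=[B/E/C/G; D; F/A] holding=-  ← match
       stack(D, G) → towers=[B/E/C/G/D; F/A] holding=-
       stack(D, A) → towers=[B/E/C/G; F/A/D] holding=-

putdown(D)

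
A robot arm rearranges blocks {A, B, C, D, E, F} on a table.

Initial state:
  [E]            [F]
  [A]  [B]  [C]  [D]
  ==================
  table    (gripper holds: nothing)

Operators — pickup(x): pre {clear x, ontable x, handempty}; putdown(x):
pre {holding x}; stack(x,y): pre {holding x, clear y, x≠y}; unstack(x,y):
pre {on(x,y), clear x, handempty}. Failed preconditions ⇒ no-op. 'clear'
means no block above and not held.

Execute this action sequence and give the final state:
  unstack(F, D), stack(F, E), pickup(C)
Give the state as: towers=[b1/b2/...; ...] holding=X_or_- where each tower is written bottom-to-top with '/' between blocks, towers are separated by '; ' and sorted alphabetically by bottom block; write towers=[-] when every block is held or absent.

towers=[A/E/F; B; D] holding=C

step 1 (unstack(F, D)): towers=[A/E; B; C; D] holding=F
step 2 (stack(F, E)): towers=[A/E/F; B; C; D] holding=-
step 3 (pickup(C)): towers=[A/E/F; B; D] holding=C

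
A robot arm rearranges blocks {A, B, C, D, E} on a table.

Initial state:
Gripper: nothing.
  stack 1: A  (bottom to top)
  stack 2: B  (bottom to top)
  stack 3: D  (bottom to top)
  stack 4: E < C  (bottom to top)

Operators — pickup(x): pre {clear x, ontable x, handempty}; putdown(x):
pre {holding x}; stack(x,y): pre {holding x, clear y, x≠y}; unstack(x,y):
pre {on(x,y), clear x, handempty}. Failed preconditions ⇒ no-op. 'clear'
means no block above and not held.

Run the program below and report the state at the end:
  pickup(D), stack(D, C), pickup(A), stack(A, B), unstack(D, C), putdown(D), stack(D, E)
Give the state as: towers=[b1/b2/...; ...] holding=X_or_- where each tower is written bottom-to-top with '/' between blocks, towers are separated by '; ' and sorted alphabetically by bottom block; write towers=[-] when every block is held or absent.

towers=[B/A; D; E/C] holding=-

step 1 (pickup(D)): towers=[A; B; E/C] holding=D
step 2 (stack(D, C)): towers=[A; B; E/C/D] holding=-
step 3 (pickup(A)): towers=[B; E/C/D] holding=A
step 4 (stack(A, B)): towers=[B/A; E/C/D] holding=-
step 5 (unstack(D, C)): towers=[B/A; E/C] holding=D
step 6 (putdown(D)): towers=[B/A; D; E/C] holding=-
step 7 (stack(D, E)) [no-op]: towers=[B/A; D; E/C] holding=-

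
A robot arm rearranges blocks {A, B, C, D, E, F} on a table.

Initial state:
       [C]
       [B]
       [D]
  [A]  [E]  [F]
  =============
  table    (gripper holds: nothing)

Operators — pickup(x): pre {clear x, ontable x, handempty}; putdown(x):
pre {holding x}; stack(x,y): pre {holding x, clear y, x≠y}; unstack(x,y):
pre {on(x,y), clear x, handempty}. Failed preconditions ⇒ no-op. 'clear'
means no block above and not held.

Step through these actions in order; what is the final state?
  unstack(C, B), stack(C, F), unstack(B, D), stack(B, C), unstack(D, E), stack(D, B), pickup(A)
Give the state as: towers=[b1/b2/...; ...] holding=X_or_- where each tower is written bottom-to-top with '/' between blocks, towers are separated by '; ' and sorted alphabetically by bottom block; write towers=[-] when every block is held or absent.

step 1 (unstack(C, B)): towers=[A; E/D/B; F] holding=C
step 2 (stack(C, F)): towers=[A; E/D/B; F/C] holding=-
step 3 (unstack(B, D)): towers=[A; E/D; F/C] holding=B
step 4 (stack(B, C)): towers=[A; E/D; F/C/B] holding=-
step 5 (unstack(D, E)): towers=[A; E; F/C/B] holding=D
step 6 (stack(D, B)): towers=[A; E; F/C/B/D] holding=-
step 7 (pickup(A)): towers=[E; F/C/B/D] holding=A

towers=[E; F/C/B/D] holding=A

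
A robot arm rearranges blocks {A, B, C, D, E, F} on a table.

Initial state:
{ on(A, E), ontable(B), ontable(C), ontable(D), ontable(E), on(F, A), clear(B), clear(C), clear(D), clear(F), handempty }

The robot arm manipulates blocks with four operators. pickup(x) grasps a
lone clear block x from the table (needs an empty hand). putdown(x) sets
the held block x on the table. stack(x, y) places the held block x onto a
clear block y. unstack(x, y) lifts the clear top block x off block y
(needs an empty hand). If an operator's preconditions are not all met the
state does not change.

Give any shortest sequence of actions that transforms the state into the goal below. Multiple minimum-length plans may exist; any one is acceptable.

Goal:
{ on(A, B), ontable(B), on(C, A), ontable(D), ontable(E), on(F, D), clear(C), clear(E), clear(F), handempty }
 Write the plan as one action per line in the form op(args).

unstack(F, A)
stack(F, D)
unstack(A, E)
stack(A, B)
pickup(C)
stack(C, A)

step 1 (unstack(F, A)): towers=[B; C; D; E/A] holding=F
step 2 (stack(F, D)): towers=[B; C; D/F; E/A] holding=-
step 3 (unstack(A, E)): towers=[B; C; D/F; E] holding=A
step 4 (stack(A, B)): towers=[B/A; C; D/F; E] holding=-
step 5 (pickup(C)): towers=[B/A; D/F; E] holding=C
step 6 (stack(C, A)): towers=[B/A/C; D/F; E] holding=-
goal check: towers=[B/A/C; D/F; E] holding=- — reached (length 6, optimal by BFS)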